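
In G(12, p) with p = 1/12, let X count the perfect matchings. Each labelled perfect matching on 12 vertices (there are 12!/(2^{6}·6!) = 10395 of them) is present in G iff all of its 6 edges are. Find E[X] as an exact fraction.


K_12 has 12!/(2^{6}·6!) = 10395 labelled perfect matchings.
For each such perfect matching H, let X_H = 1 if all 6 edges of H are present in G. Then P[X_H = 1] = p^{6} = (1/12)^{6} = 1/2985984.
By linearity: E[X] = Σ_H E[X_H] = 10395 · p^{6} = 10395 · 1/2985984 = 385/110592.
Numerically: E[X] ≈ 0.003481.

E[X] = 10395 · (1/12)^{6} = 385/110592 ≈ 0.003481.


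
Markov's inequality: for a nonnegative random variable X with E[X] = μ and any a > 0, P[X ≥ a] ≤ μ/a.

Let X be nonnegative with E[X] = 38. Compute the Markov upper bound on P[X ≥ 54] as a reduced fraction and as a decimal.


μ = E[X] = 38, a = 54.
Markov: P[X ≥ 54] ≤ μ/a = (38)/54 = 19/27.
Numerically: ≈ 0.703704.
(Since a = 54 > μ = 38.000000, the bound 19/27 is < 1 and informative.)

P[X ≥ 54] ≤ 19/27 ≈ 0.703704.


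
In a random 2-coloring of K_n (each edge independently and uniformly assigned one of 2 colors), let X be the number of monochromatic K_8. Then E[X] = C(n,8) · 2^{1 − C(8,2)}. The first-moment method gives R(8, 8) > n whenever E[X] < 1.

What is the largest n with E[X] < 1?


We need C(n, 8) · 2^{1 − 28} < 1, i.e. C(n, 8) < 2^{28 − 1} = 134217728.
Check values of n near the boundary:
  n = 39: C(39, 8) = 61523748; 61523748 < 134217728? YES
  n = 40: C(40, 8) = 76904685; 76904685 < 134217728? YES
  n = 41: C(41, 8) = 95548245; 95548245 < 134217728? YES
  n = 42: C(42, 8) = 118030185; 118030185 < 134217728? YES
  n = 43: C(43, 8) = 145008513; 145008513 < 134217728? NO
The largest n with C(n, 8) < 134217728 is n = 42 (where E[X] = 118030185/134217728 ≈ 0.8794). Hence R(8, 8) > 42, i.e. R(8, 8) ≥ 43.

Largest n = 42; hence R(8, 8) > 42.


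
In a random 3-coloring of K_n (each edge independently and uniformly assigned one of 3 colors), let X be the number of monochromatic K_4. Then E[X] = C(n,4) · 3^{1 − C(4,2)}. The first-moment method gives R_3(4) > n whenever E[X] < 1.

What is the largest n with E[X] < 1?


We need C(n, 4) · 3^{1 − 6} < 1, i.e. C(n, 4) < 3^{6 − 1} = 243.
Check values of n near the boundary:
  n = 9: C(9, 4) = 126; 126 < 243? YES
  n = 10: C(10, 4) = 210; 210 < 243? YES
  n = 11: C(11, 4) = 330; 330 < 243? NO
The largest n with C(n, 4) < 243 is n = 10 (where E[X] = 70/81 ≈ 0.864). Hence R_3(4) > 10, i.e. R_3(4) ≥ 11.

Largest n = 10; hence R_3(4) > 10.


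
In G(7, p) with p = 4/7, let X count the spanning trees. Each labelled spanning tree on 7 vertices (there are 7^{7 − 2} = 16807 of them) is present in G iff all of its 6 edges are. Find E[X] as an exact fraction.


K_7 has 7^{7 − 2} = 16807 labelled spanning trees.
For each such spanning tree H, let X_H = 1 if all 6 edges of H are present in G. Then P[X_H = 1] = p^{6} = (4/7)^{6} = 4096/117649.
Summing the indicators: E[X] = Σ_H E[X_H] = 16807 · p^{6} = 16807 · 4096/117649 = 4096/7.
Numerically: E[X] ≈ 585.143.

E[X] = 16807 · (4/7)^{6} = 4096/7 ≈ 585.143.


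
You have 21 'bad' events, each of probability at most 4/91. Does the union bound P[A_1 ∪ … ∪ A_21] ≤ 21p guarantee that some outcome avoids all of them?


Union bound: P[∪_{i=1}^{21} A_i] ≤ Σ_i P[A_i] ≤ 21·p = 21·(4/91) = 12/13.
Numerically: 12/13 ≈ 0.92308.
Is 12/13 < 1? YES.
Since P[∪ A_i] ≤ 12/13 < 1, the complement has P[∩ A_i^c] ≥ 1 − 12/13 = 1/13 > 0, so some outcome avoids every A_i.

21·p = 12/13 ≈ 0.92308; existence CERTIFIED by the union bound.


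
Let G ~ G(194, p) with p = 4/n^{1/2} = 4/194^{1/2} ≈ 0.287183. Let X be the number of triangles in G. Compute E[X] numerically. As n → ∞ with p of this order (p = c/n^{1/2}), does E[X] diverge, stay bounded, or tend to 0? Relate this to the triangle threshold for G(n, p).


Number of potential triangles: C(194, 3) = 1198144.
Each occurs with probability p³ ≈ (0.287183)³ ≈ 2.36852176e-02.
By linearity: E[X] = C(194, 3)·p³ ≈ 1198144 · 2.36852176e-02 ≈ 28378.301361.
Since α = 1/2 < 1, p = c/n^{1/2} ≫ 1/n is above the triangle threshold p ~ 1/n. Asymptotically E[X] ~ (c³/6)·n^{3(1−α)} = (4³/6)·n^{1.5} → ∞; triangles are abundant w.h.p.

E[X] ≈ 28378.301361; in regime p = Θ(1/n^{1/2}) E[X] diverges (above the triangle threshold p ~ 1/n).


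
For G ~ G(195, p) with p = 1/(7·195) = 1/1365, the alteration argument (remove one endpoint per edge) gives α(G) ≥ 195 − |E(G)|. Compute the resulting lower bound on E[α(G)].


E[|E(G)|] = C(195, 2)·p = 18915 · (1/1365) = 97/7.
E[α(G)] ≥ n − E[|E(G)|] = 195 − 97/7 = 1268/7.
Numerically: ≈ 181.14286.
(This is only a lower bound; the true E[α(G)] may be larger.)

E[α(G)] ≥ 1268/7 ≈ 181.14286.


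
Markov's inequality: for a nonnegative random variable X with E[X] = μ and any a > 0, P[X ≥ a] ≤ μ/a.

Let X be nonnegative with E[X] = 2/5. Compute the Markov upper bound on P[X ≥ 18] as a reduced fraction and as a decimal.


μ = E[X] = 2/5, a = 18.
Markov: P[X ≥ 18] ≤ μ/a = (2/5)/18 = 1/45.
Numerically: ≈ 0.022222.
(Since a = 18 > μ = 0.400000, the bound 1/45 is < 1 and informative.)

P[X ≥ 18] ≤ 1/45 ≈ 0.022222.


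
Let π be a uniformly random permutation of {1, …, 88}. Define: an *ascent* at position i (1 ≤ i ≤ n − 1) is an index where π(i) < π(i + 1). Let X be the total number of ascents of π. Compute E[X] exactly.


Write X = Σ X_I over i = 1, …, 87, with X_I the indicator of one ascent.
There are 87 indicators.
For each fixed i, the pair (π(i), π(i+1)) is a uniformly random ordered pair of distinct values from {1, …, 88}; by symmetry P[π(i) < π(i+1)] = 1/2.
By linearity: E[X] = 87 · (1/2) = (88 − 1) · (1/2) = 87/2 ≈ 43.5000.

E[X] = 87/2 = 43.5000.


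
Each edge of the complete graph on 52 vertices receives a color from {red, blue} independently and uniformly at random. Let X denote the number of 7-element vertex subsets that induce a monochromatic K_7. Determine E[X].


Let X = Σ_S X_S over the C(52, 7) = 133784560 subsets S of size 7, where X_S = 1 if the K_7 on S is monochromatic.
For a fixed S, the K_7 on S has C(7, 2) = 21 edges. P[all 21 edges red] = (1/2)^21, and likewise for blue, so P[monochromatic] = 2·(1/2)^21 = 2^{1 − 21} = 1/1048576.
By linearity of expectation: E[X] = C(52, 7) · 2^{1 − 21} = 133784560 · 1/1048576 = 8361535/65536.
Numerically: E[X] ≈ 127.586899.

E[X] = C(52,7)·2^(1−C(7,2)) = 8361535/65536 ≈ 127.586899.


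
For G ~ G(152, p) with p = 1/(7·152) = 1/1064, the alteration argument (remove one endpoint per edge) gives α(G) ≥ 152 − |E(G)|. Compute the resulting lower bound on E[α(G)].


E[|E(G)|] = C(152, 2)·p = 11476 · (1/1064) = 151/14.
E[α(G)] ≥ n − E[|E(G)|] = 152 − 151/14 = 1977/14.
Numerically: ≈ 141.21429.
(This is only a lower bound; the true E[α(G)] may be larger.)

E[α(G)] ≥ 1977/14 ≈ 141.21429.


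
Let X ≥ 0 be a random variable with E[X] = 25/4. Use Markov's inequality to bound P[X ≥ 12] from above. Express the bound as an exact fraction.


μ = E[X] = 25/4, a = 12.
Markov: P[X ≥ 12] ≤ μ/a = (25/4)/12 = 25/48.
Numerically: ≈ 0.52083.
(Since a = 12 > μ = 6.25000, the bound 25/48 is < 1 and informative.)

P[X ≥ 12] ≤ 25/48 ≈ 0.52083.


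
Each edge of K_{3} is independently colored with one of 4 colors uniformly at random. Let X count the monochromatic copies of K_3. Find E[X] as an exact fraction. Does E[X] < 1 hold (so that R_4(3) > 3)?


E[X] = C(3, 3) · 4^{1 − 3} = 1 · 4^{−2} = 1/16.
As a reduced fraction: E[X] = 1/16 ≈ 0.0625.
Is E[X] < 1? YES.
Since E[X] < 1, there exists a 4-coloring of K_{3} with no monochromatic K_3; hence R_4(3) > 3.

E[X] = 1/16 ≈ 0.0625; E[X] < 1, so R_4(3) > 3.


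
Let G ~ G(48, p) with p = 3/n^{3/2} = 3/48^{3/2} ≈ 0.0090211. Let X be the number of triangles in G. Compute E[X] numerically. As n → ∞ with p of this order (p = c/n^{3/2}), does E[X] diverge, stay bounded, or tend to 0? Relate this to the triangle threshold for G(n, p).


Number of potential triangles: C(48, 3) = 17296.
Each occurs with probability p³ ≈ (0.0090211)³ ≈ 7.3413883e-07.
By linearity: E[X] = C(48, 3)·p³ ≈ 17296 · 7.3413883e-07 ≈ 0.01270.
Since α = 3/2 > 1, p = c/n^{3/2} = o(1/n) is below the triangle threshold p ~ 1/n. Asymptotically E[X] ~ (c³/6)·n^{3(1−α)} = (3³/6)·n^{-1.5} → 0, so by Markov's inequality G has no triangles w.h.p.

E[X] ≈ 0.01270; in regime p = Θ(1/n^{3/2}) E[X] tends to 0 (below the triangle threshold p ~ 1/n).


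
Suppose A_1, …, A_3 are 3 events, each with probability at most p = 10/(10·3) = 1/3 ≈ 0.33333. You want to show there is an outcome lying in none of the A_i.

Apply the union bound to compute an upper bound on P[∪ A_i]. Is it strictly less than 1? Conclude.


Union bound: P[∪_{i=1}^{3} A_i] ≤ Σ_i P[A_i] ≤ 3·p = 3·(1/3) = 1.
Numerically: 1 ≈ 1.00000.
Is 1 < 1? NO.
Since the bound 1 is ≥ 1, the union bound is uninformative here; it does NOT by itself certify existence.

3·p = 1 ≈ 1.00000; existence NOT certified by the union bound.


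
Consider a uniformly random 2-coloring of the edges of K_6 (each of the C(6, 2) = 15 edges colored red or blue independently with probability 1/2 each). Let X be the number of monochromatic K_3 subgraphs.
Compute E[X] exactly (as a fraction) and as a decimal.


Let X = Σ_S X_S over the C(6, 3) = 20 subsets S of size 3, where X_S = 1 if the K_3 on S is monochromatic.
For a fixed S, the K_3 on S has C(3, 2) = 3 edges. P[all 3 edges red] = (1/2)^3, and likewise for blue, so P[monochromatic] = 2·(1/2)^3 = 2^{1 − 3} = 1/4.
By linearity: E[X] = C(6, 3) · 2^{1 − 3} = 20 · 1/4 = 5.
Numerically: E[X] ≈ 5.000000.

E[X] = C(6,3)·2^(1−C(3,2)) = 5 ≈ 5.000000.


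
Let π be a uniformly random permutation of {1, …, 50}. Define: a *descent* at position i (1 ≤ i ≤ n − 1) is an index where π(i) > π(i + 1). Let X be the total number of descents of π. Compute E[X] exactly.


Write X = Σ X_I over i = 1, …, 49, with X_I the indicator of one descent.
There are 49 indicators.
For each fixed i, the pair (π(i), π(i+1)) is a uniformly random ordered pair of distinct values from {1, …, 50}; by symmetry P[π(i) > π(i+1)] = 1/2.
By linearity: E[X] = 49 · (1/2) = (50 − 1) · (1/2) = 49/2 ≈ 24.500000.

E[X] = 49/2 = 24.500000.


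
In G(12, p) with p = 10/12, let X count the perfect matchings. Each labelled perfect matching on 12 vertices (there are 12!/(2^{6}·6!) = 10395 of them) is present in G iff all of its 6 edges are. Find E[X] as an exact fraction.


K_12 has 12!/(2^{6}·6!) = 10395 labelled perfect matchings.
For each such perfect matching H, let X_H = 1 if all 6 edges of H are present in G. Then P[X_H = 1] = p^{6} = (5/6)^{6} = 15625/46656.
By linearity of expectation: E[X] = Σ_H E[X_H] = 10395 · p^{6} = 10395 · 15625/46656 = 6015625/1728.
Numerically: E[X] ≈ 3481.

E[X] = 10395 · (5/6)^{6} = 6015625/1728 ≈ 3481.


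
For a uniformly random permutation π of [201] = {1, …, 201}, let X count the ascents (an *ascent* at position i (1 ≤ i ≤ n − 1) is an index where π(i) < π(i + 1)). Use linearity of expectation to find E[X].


Write X = Σ X_I over i = 1, …, 200, with X_I the indicator of one ascent.
There are 200 indicators.
For each fixed i, the pair (π(i), π(i+1)) is a uniformly random ordered pair of distinct values from {1, …, 201}; by symmetry P[π(i) < π(i+1)] = 1/2.
By linearity: E[X] = 200 · (1/2) = (201 − 1) · (1/2) = 100 ≈ 100.00000.

E[X] = 100 = 100.00000.


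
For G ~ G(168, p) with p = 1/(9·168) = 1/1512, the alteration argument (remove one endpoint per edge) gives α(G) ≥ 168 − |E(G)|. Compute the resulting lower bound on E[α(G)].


E[|E(G)|] = C(168, 2)·p = 14028 · (1/1512) = 167/18.
E[α(G)] ≥ n − E[|E(G)|] = 168 − 167/18 = 2857/18.
Numerically: ≈ 158.722222.
(This is only a lower bound; the true E[α(G)] may be larger.)

E[α(G)] ≥ 2857/18 ≈ 158.722222.


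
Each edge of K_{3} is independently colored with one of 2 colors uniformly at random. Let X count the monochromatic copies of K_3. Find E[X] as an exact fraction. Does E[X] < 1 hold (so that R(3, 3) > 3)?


E[X] = C(3, 3) · 2^{1 − 3} = 1 · 2^{−2} = 1/4.
As a reduced fraction: E[X] = 1/4 ≈ 0.250000.
Is E[X] < 1? YES.
Since E[X] < 1, there exists a 2-coloring of K_{3} with no monochromatic K_3; hence R(3, 3) > 3.

E[X] = 1/4 ≈ 0.250000; E[X] < 1, so R(3, 3) > 3.


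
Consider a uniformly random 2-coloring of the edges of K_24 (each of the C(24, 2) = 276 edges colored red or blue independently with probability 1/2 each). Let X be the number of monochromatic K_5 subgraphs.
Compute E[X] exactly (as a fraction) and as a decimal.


Let X = Σ_S X_S over the C(24, 5) = 42504 subsets S of size 5, where X_S = 1 if the K_5 on S is monochromatic.
For a fixed S, the K_5 on S has C(5, 2) = 10 edges. P[all 10 edges red] = (1/2)^10, and likewise for blue, so P[monochromatic] = 2·(1/2)^10 = 2^{1 − 10} = 1/512.
By linearity: E[X] = C(24, 5) · 2^{1 − 10} = 42504 · 1/512 = 5313/64.
Numerically: E[X] ≈ 83.01562.

E[X] = C(24,5)·2^(1−C(5,2)) = 5313/64 ≈ 83.01562.


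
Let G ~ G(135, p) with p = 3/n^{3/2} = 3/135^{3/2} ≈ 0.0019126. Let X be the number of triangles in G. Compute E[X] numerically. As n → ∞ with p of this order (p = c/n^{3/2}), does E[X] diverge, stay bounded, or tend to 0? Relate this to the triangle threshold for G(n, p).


Number of potential triangles: C(135, 3) = 400995.
Each occurs with probability p³ ≈ (0.0019126)³ ≈ 6.9961934e-09.
By linearity: E[X] = C(135, 3)·p³ ≈ 400995 · 6.9961934e-09 ≈ 0.00281.
Since α = 3/2 > 1, p = c/n^{3/2} = o(1/n) is below the triangle threshold p ~ 1/n. Asymptotically E[X] ~ (c³/6)·n^{3(1−α)} = (3³/6)·n^{-1.5} → 0, so by Markov's inequality G has no triangles w.h.p.

E[X] ≈ 0.00281; in regime p = Θ(1/n^{3/2}) E[X] tends to 0 (below the triangle threshold p ~ 1/n).


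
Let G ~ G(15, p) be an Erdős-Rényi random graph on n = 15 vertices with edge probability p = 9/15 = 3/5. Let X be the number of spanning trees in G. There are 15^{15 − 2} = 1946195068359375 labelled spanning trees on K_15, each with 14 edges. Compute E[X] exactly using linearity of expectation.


K_15 has 15^{15 − 2} = 1946195068359375 labelled spanning trees.
For each such spanning tree H, let X_H = 1 if all 14 edges of H are present in G. Then P[X_H = 1] = p^{14} = (3/5)^{14} = 4782969/6103515625.
Summing the indicators: E[X] = Σ_H E[X_H] = 1946195068359375 · p^{14} = 1946195068359375 · 4782969/6103515625 = 7625597484987/5.
Numerically: E[X] ≈ 1.52512e+12.

E[X] = 1946195068359375 · (3/5)^{14} = 7625597484987/5 ≈ 1.52512e+12.


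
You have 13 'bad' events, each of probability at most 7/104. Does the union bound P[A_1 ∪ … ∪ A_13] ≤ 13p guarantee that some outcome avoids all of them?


Union bound: P[∪_{i=1}^{13} A_i] ≤ Σ_i P[A_i] ≤ 13·p = 13·(7/104) = 7/8.
Numerically: 7/8 ≈ 0.875000.
Is 7/8 < 1? YES.
Since P[∪ A_i] ≤ 7/8 < 1, the complement has P[∩ A_i^c] ≥ 1 − 7/8 = 1/8 > 0, so some outcome avoids every A_i.

13·p = 7/8 ≈ 0.875000; existence CERTIFIED by the union bound.


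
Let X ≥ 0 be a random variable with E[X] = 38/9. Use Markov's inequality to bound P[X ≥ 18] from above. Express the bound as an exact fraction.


μ = E[X] = 38/9, a = 18.
Markov: P[X ≥ 18] ≤ μ/a = (38/9)/18 = 19/81.
Numerically: ≈ 0.23457.
(Since a = 18 > μ = 4.22222, the bound 19/81 is < 1 and informative.)

P[X ≥ 18] ≤ 19/81 ≈ 0.23457.


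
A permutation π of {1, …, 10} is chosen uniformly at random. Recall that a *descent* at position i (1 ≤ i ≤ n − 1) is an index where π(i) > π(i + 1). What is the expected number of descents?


Write X = Σ X_I over i = 1, …, 9, with X_I the indicator of one descent.
There are 9 indicators.
For each fixed i, the pair (π(i), π(i+1)) is a uniformly random ordered pair of distinct values from {1, …, 10}; by symmetry P[π(i) > π(i+1)] = 1/2.
By linearity: E[X] = 9 · (1/2) = (10 − 1) · (1/2) = 9/2 ≈ 4.5000.

E[X] = 9/2 = 4.5000.


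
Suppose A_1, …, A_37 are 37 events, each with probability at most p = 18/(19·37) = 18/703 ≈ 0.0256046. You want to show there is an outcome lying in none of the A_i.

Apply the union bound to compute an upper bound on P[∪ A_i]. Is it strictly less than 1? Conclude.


Union bound: P[∪_{i=1}^{37} A_i] ≤ Σ_i P[A_i] ≤ 37·p = 37·(18/703) = 18/19.
Numerically: 18/19 ≈ 0.9473684.
Is 18/19 < 1? YES.
Since P[∪ A_i] ≤ 18/19 < 1, the complement has P[∩ A_i^c] ≥ 1 − 18/19 = 1/19 > 0, so some outcome avoids every A_i.

37·p = 18/19 ≈ 0.9473684; existence CERTIFIED by the union bound.


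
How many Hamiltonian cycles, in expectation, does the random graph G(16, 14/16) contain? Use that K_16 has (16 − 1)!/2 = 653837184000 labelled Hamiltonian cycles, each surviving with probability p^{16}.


K_16 has (16 − 1)!/2 = 653837184000 labelled Hamiltonian cycles.
For each such Hamiltonian cycle H, let X_H = 1 if all 16 edges of H are present in G. Then P[X_H = 1] = p^{16} = (7/8)^{16} = 33232930569601/281474976710656.
By linearity: E[X] = Σ_H E[X_H] = 653837184000 · p^{16} = 653837184000 · 33232930569601/281474976710656 = 21219654042671322112875/274877906944.
Numerically: E[X] ≈ 7.71967e+10.

E[X] = 653837184000 · (7/8)^{16} = 21219654042671322112875/274877906944 ≈ 7.71967e+10.


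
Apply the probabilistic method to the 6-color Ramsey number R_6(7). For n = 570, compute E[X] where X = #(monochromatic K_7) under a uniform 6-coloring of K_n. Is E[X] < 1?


E[X] = C(570, 7) · 6^{1 − 21} = 3737936877831720 · 6^{−20} = 3737936877831720/3656158440062976.
As a reduced fraction: E[X] = 5768421107765/5642219814912 ≈ 1.022367.
Is E[X] < 1? NO.
Since E[X] ≥ 1, the first-moment bound is inconclusive at n = 570; it does NOT by itself certify R_6(7) > 570.

E[X] = 5768421107765/5642219814912 ≈ 1.022367; E[X] ≥ 1; first-moment method inconclusive here.


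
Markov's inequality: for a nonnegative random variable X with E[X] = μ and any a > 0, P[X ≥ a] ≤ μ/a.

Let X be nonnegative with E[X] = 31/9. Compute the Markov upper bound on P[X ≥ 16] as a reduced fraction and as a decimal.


μ = E[X] = 31/9, a = 16.
Markov: P[X ≥ 16] ≤ μ/a = (31/9)/16 = 31/144.
Numerically: ≈ 0.215278.
(Since a = 16 > μ = 3.444444, the bound 31/144 is < 1 and informative.)

P[X ≥ 16] ≤ 31/144 ≈ 0.215278.


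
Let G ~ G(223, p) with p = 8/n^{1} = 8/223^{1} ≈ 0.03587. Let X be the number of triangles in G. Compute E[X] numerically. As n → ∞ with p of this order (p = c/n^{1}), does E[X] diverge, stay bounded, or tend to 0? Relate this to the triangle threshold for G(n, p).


Number of potential triangles: C(223, 3) = 1823471.
Each occurs with probability p³ ≈ (0.03587)³ ≈ 4.616952e-05.
By linearity: E[X] = C(223, 3)·p³ ≈ 1823471 · 4.616952e-05 ≈ 84.1888.
Here α = 1, so p = 8/n is exactly at the triangle threshold p ~ 1/n. Asymptotically E[X] → c³/6 = 8³/6 = 256/3 ≈ 85.3333, a bounded constant. In this regime the triangle count is asymptotically Poisson(c³/6).

E[X] ≈ 84.1888; in regime p = Θ(1/n^{1}) E[X] stays bounded (at the triangle threshold p ~ 1/n).


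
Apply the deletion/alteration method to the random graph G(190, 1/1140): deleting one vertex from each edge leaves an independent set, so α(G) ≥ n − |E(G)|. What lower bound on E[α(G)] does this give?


E[|E(G)|] = C(190, 2)·p = 17955 · (1/1140) = 63/4.
E[α(G)] ≥ n − E[|E(G)|] = 190 − 63/4 = 697/4.
Numerically: ≈ 174.2500.
(This is only a lower bound; the true E[α(G)] may be larger.)

E[α(G)] ≥ 697/4 ≈ 174.2500.


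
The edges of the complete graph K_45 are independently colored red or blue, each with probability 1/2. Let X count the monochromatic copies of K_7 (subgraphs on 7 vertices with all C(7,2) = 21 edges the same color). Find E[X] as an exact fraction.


Let X = Σ_S X_S over the C(45, 7) = 45379620 subsets S of size 7, where X_S = 1 if the K_7 on S is monochromatic.
For a fixed S, the K_7 on S has C(7, 2) = 21 edges. P[all 21 edges red] = (1/2)^21, and likewise for blue, so P[monochromatic] = 2·(1/2)^21 = 2^{1 − 21} = 1/1048576.
By linearity of expectation: E[X] = C(45, 7) · 2^{1 − 21} = 45379620 · 1/1048576 = 11344905/262144.
Numerically: E[X] ≈ 43.277378.

E[X] = C(45,7)·2^(1−C(7,2)) = 11344905/262144 ≈ 43.277378.


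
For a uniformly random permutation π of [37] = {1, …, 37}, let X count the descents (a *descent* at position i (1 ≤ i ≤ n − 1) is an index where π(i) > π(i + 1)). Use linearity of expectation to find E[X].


Write X = Σ X_I over i = 1, …, 36, with X_I the indicator of one descent.
There are 36 indicators.
For each fixed i, the pair (π(i), π(i+1)) is a uniformly random ordered pair of distinct values from {1, …, 37}; by symmetry P[π(i) > π(i+1)] = 1/2.
By linearity: E[X] = 36 · (1/2) = (37 − 1) · (1/2) = 18 ≈ 18.000000.

E[X] = 18 = 18.000000.


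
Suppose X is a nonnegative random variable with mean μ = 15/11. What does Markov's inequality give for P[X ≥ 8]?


μ = E[X] = 15/11, a = 8.
Markov: P[X ≥ 8] ≤ μ/a = (15/11)/8 = 15/88.
Numerically: ≈ 0.170455.
(Since a = 8 > μ = 1.363636, the bound 15/88 is < 1 and informative.)

P[X ≥ 8] ≤ 15/88 ≈ 0.170455.


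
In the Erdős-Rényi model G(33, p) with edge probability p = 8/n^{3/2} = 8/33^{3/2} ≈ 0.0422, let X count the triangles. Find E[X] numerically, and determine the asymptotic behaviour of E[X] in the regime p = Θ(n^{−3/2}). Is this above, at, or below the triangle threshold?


Number of potential triangles: C(33, 3) = 5456.
Each occurs with probability p³ ≈ (0.0422)³ ≈ 7.515489e-05.
By linearity: E[X] = C(33, 3)·p³ ≈ 5456 · 7.515489e-05 ≈ 0.4100.
Since α = 3/2 > 1, p = c/n^{3/2} = o(1/n) is below the triangle threshold p ~ 1/n. Asymptotically E[X] ~ (c³/6)·n^{3(1−α)} = (8³/6)·n^{-1.5} → 0, so by Markov's inequality G has no triangles w.h.p.

E[X] ≈ 0.4100; in regime p = Θ(1/n^{3/2}) E[X] tends to 0 (below the triangle threshold p ~ 1/n).


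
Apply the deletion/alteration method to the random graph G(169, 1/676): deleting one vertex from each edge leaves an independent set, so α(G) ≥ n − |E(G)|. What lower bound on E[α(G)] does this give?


E[|E(G)|] = C(169, 2)·p = 14196 · (1/676) = 21.
E[α(G)] ≥ n − E[|E(G)|] = 169 − 21 = 148.
Numerically: ≈ 148.000.
(This is only a lower bound; the true E[α(G)] may be larger.)

E[α(G)] ≥ 148 ≈ 148.000.


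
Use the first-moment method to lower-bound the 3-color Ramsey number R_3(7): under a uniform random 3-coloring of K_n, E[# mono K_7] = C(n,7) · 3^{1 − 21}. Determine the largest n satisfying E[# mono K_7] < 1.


We need C(n, 7) · 3^{1 − 21} < 1, i.e. C(n, 7) < 3^{21 − 1} = 3486784401.
Check values of n near the boundary:
  n = 78: C(78, 7) = 2641902120; 2641902120 < 3486784401? YES
  n = 79: C(79, 7) = 2898753715; 2898753715 < 3486784401? YES
  n = 80: C(80, 7) = 3176716400; 3176716400 < 3486784401? YES
  n = 81: C(81, 7) = 3477216600; 3477216600 < 3486784401? YES
  n = 82: C(82, 7) = 3801756816; 3801756816 < 3486784401? NO
  n = 83: C(83, 7) = 4151918628; 4151918628 < 3486784401? NO
The largest n with C(n, 7) < 3486784401 is n = 81 (where E[X] = 42928600/43046721 ≈ 0.99726). Hence R_3(7) > 81, i.e. R_3(7) ≥ 82.

Largest n = 81; hence R_3(7) > 81.


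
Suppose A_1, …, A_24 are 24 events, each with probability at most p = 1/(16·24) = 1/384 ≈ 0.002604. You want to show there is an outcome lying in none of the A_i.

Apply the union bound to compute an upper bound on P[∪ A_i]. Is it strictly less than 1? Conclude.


Union bound: P[∪_{i=1}^{24} A_i] ≤ Σ_i P[A_i] ≤ 24·p = 24·(1/384) = 1/16.
Numerically: 1/16 ≈ 0.062500.
Is 1/16 < 1? YES.
Since P[∪ A_i] ≤ 1/16 < 1, the complement has P[∩ A_i^c] ≥ 1 − 1/16 = 15/16 > 0, so some outcome avoids every A_i.

24·p = 1/16 ≈ 0.062500; existence CERTIFIED by the union bound.


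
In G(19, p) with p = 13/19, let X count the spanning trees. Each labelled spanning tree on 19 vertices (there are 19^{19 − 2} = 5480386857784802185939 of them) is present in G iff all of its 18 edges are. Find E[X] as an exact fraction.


K_19 has 19^{19 − 2} = 5480386857784802185939 labelled spanning trees.
For each such spanning tree H, let X_H = 1 if all 18 edges of H are present in G. Then P[X_H = 1] = p^{18} = (13/19)^{18} = 112455406951957393129/104127350297911241532841.
Summing the indicators: E[X] = Σ_H E[X_H] = 5480386857784802185939 · p^{18} = 5480386857784802185939 · 112455406951957393129/104127350297911241532841 = 112455406951957393129/19.
Numerically: E[X] ≈ 5.91871e+18.

E[X] = 5480386857784802185939 · (13/19)^{18} = 112455406951957393129/19 ≈ 5.91871e+18.


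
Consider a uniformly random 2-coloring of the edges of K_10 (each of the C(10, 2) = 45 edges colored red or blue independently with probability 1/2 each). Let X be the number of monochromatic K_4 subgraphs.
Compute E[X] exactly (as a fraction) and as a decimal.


Let X = Σ_S X_S over the C(10, 4) = 210 subsets S of size 4, where X_S = 1 if the K_4 on S is monochromatic.
For a fixed S, the K_4 on S has C(4, 2) = 6 edges. P[all 6 edges red] = (1/2)^6, and likewise for blue, so P[monochromatic] = 2·(1/2)^6 = 2^{1 − 6} = 1/32.
By linearity: E[X] = C(10, 4) · 2^{1 − 6} = 210 · 1/32 = 105/16.
Numerically: E[X] ≈ 6.562500.

E[X] = C(10,4)·2^(1−C(4,2)) = 105/16 ≈ 6.562500.


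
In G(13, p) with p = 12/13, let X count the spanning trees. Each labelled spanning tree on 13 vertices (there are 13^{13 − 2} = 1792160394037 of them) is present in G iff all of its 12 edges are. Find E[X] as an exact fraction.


K_13 has 13^{13 − 2} = 1792160394037 labelled spanning trees.
For each such spanning tree H, let X_H = 1 if all 12 edges of H are present in G. Then P[X_H = 1] = p^{12} = (12/13)^{12} = 8916100448256/23298085122481.
By linearity: E[X] = Σ_H E[X_H] = 1792160394037 · p^{12} = 1792160394037 · 8916100448256/23298085122481 = 8916100448256/13.
Numerically: E[X] ≈ 6.85854e+11.

E[X] = 1792160394037 · (12/13)^{12} = 8916100448256/13 ≈ 6.85854e+11.


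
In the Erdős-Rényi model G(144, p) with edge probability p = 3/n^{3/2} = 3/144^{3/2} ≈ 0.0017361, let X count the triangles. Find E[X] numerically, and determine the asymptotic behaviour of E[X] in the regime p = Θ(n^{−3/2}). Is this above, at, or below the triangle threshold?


Number of potential triangles: C(144, 3) = 487344.
Each occurs with probability p³ ≈ (0.0017361)³ ≈ 5.2327809e-09.
By linearity: E[X] = C(144, 3)·p³ ≈ 487344 · 5.2327809e-09 ≈ 0.00255.
Since α = 3/2 > 1, p = c/n^{3/2} = o(1/n) is below the triangle threshold p ~ 1/n. Asymptotically E[X] ~ (c³/6)·n^{3(1−α)} = (3³/6)·n^{-1.5} → 0, so by Markov's inequality G has no triangles w.h.p.

E[X] ≈ 0.00255; in regime p = Θ(1/n^{3/2}) E[X] tends to 0 (below the triangle threshold p ~ 1/n).


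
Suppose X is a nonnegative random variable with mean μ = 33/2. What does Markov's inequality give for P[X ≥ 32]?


μ = E[X] = 33/2, a = 32.
Markov: P[X ≥ 32] ≤ μ/a = (33/2)/32 = 33/64.
Numerically: ≈ 0.515625.
(Since a = 32 > μ = 16.500000, the bound 33/64 is < 1 and informative.)

P[X ≥ 32] ≤ 33/64 ≈ 0.515625.


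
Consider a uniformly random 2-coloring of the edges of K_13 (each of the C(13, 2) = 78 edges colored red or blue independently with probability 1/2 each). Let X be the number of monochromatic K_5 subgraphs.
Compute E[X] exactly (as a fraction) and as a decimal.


Let X = Σ_S X_S over the C(13, 5) = 1287 subsets S of size 5, where X_S = 1 if the K_5 on S is monochromatic.
For a fixed S, the K_5 on S has C(5, 2) = 10 edges. P[all 10 edges red] = (1/2)^10, and likewise for blue, so P[monochromatic] = 2·(1/2)^10 = 2^{1 − 10} = 1/512.
Summing: E[X] = C(13, 5) · 2^{1 − 10} = 1287 · 1/512 = 1287/512.
Numerically: E[X] ≈ 2.513672.

E[X] = C(13,5)·2^(1−C(5,2)) = 1287/512 ≈ 2.513672.


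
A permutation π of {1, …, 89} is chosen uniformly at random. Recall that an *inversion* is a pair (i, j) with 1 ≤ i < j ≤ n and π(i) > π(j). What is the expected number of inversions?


Write X = Σ X_I over the C(89, 2) = 3916 pairs i < j, with X_I the indicator of one inversion.
There are 3916 indicators.
For each fixed pair i < j, the values π(i) and π(j) are two distinct elements of {1, …, 89} in uniformly random order; by symmetry P[π(i) > π(j)] = 1/2.
By linearity: E[X] = 3916 · (1/2) = C(89, 2) · (1/2) = 3916/2 = 1958 ≈ 1958.00000.

E[X] = 1958 = 1958.00000.


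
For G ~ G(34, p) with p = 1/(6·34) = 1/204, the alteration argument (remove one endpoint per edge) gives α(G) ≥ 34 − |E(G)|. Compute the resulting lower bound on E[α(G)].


E[|E(G)|] = C(34, 2)·p = 561 · (1/204) = 11/4.
E[α(G)] ≥ n − E[|E(G)|] = 34 − 11/4 = 125/4.
Numerically: ≈ 31.250.
(This is only a lower bound; the true E[α(G)] may be larger.)

E[α(G)] ≥ 125/4 ≈ 31.250.


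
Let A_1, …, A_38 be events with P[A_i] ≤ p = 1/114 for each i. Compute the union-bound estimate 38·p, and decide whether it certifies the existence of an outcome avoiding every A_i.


Union bound: P[∪_{i=1}^{38} A_i] ≤ Σ_i P[A_i] ≤ 38·p = 38·(1/114) = 1/3.
Numerically: 1/3 ≈ 0.33333.
Is 1/3 < 1? YES.
Since P[∪ A_i] ≤ 1/3 < 1, the complement has P[∩ A_i^c] ≥ 1 − 1/3 = 2/3 > 0, so some outcome avoids every A_i.

38·p = 1/3 ≈ 0.33333; existence CERTIFIED by the union bound.


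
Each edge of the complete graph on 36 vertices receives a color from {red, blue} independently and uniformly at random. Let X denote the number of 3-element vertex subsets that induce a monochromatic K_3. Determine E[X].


Let X = Σ_S X_S over the C(36, 3) = 7140 subsets S of size 3, where X_S = 1 if the K_3 on S is monochromatic.
For a fixed S, the K_3 on S has C(3, 2) = 3 edges. P[all 3 edges red] = (1/2)^3, and likewise for blue, so P[monochromatic] = 2·(1/2)^3 = 2^{1 − 3} = 1/4.
By linearity of expectation: E[X] = C(36, 3) · 2^{1 − 3} = 7140 · 1/4 = 1785.
Numerically: E[X] ≈ 1785.000000.

E[X] = C(36,3)·2^(1−C(3,2)) = 1785 ≈ 1785.000000.


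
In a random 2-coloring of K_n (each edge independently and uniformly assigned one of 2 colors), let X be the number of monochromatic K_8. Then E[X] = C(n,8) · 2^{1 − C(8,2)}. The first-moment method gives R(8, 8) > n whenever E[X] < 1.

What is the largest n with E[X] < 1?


We need C(n, 8) · 2^{1 − 28} < 1, i.e. C(n, 8) < 2^{28 − 1} = 134217728.
Check values of n near the boundary:
  n = 40: C(40, 8) = 76904685; 76904685 < 134217728? YES
  n = 41: C(41, 8) = 95548245; 95548245 < 134217728? YES
  n = 42: C(42, 8) = 118030185; 118030185 < 134217728? YES
  n = 43: C(43, 8) = 145008513; 145008513 < 134217728? NO
  n = 44: C(44, 8) = 177232627; 177232627 < 134217728? NO
The largest n with C(n, 8) < 134217728 is n = 42 (where E[X] = 118030185/134217728 ≈ 0.879). Hence R(8, 8) > 42, i.e. R(8, 8) ≥ 43.

Largest n = 42; hence R(8, 8) > 42.


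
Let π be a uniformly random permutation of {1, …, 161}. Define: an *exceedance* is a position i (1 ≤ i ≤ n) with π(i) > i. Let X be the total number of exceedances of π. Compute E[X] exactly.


Write X = Σ_{i=1}^{161} X_i, where X_i = 1_{π(i) > i}.
For each fixed i, π(i) is uniform over {1, …, 161} (marginal of a uniform permutation), so P[π(i) > i] = (n − i)/n. Summing: Σ_{i=1}^{161} (n − i)/n = (0 + 1 + … + 160)/161 = 161(161 − 1)/(2·161) = (161 − 1)/2.
Hence E[X] = Σ_{i=1}^{161} (161 − i)/161 = 80 ≈ 80.00000.

E[X] = 80 = 80.00000.


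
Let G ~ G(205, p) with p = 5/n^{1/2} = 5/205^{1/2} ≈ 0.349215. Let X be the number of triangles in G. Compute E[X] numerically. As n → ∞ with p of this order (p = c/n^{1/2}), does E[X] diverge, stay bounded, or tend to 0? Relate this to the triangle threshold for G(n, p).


Number of potential triangles: C(205, 3) = 1414910.
Each occurs with probability p³ ≈ (0.349215)³ ≈ 4.25872132e-02.
By linearity: E[X] = C(205, 3)·p³ ≈ 1414910 · 4.25872132e-02 ≈ 60257.073768.
Since α = 1/2 < 1, p = c/n^{1/2} ≫ 1/n is above the triangle threshold p ~ 1/n. Asymptotically E[X] ~ (c³/6)·n^{3(1−α)} = (5³/6)·n^{1.5} → ∞; triangles are abundant w.h.p.

E[X] ≈ 60257.073768; in regime p = Θ(1/n^{1/2}) E[X] diverges (above the triangle threshold p ~ 1/n).


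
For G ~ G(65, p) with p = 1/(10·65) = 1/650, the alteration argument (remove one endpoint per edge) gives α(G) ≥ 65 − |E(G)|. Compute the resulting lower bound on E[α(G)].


E[|E(G)|] = C(65, 2)·p = 2080 · (1/650) = 16/5.
E[α(G)] ≥ n − E[|E(G)|] = 65 − 16/5 = 309/5.
Numerically: ≈ 61.80000.
(This is only a lower bound; the true E[α(G)] may be larger.)

E[α(G)] ≥ 309/5 ≈ 61.80000.


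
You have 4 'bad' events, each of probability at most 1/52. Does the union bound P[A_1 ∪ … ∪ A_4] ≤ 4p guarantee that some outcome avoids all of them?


Union bound: P[∪_{i=1}^{4} A_i] ≤ Σ_i P[A_i] ≤ 4·p = 4·(1/52) = 1/13.
Numerically: 1/13 ≈ 0.0769.
Is 1/13 < 1? YES.
Since P[∪ A_i] ≤ 1/13 < 1, the complement has P[∩ A_i^c] ≥ 1 − 1/13 = 12/13 > 0, so some outcome avoids every A_i.

4·p = 1/13 ≈ 0.0769; existence CERTIFIED by the union bound.


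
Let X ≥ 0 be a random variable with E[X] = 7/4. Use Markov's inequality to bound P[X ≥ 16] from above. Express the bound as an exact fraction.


μ = E[X] = 7/4, a = 16.
Markov: P[X ≥ 16] ≤ μ/a = (7/4)/16 = 7/64.
Numerically: ≈ 0.10938.
(Since a = 16 > μ = 1.75000, the bound 7/64 is < 1 and informative.)

P[X ≥ 16] ≤ 7/64 ≈ 0.10938.


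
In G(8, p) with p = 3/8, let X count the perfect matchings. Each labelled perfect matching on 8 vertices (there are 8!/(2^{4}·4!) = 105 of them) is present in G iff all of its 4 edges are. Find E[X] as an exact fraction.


K_8 has 8!/(2^{4}·4!) = 105 labelled perfect matchings.
For each such perfect matching H, let X_H = 1 if all 4 edges of H are present in G. Then P[X_H = 1] = p^{4} = (3/8)^{4} = 81/4096.
By linearity: E[X] = Σ_H E[X_H] = 105 · p^{4} = 105 · 81/4096 = 8505/4096.
Numerically: E[X] ≈ 2.0764.

E[X] = 105 · (3/8)^{4} = 8505/4096 ≈ 2.0764.


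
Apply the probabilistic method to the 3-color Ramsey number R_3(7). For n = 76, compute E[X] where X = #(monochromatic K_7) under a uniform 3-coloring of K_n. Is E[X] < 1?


E[X] = C(76, 7) · 3^{1 − 21} = 2186189400 · 3^{−20} = 2186189400/3486784401.
As a reduced fraction: E[X] = 728729800/1162261467 ≈ 0.6269930.
Is E[X] < 1? YES.
Since E[X] < 1, there exists a 3-coloring of K_{76} with no monochromatic K_7; hence R_3(7) > 76.

E[X] = 728729800/1162261467 ≈ 0.6269930; E[X] < 1, so R_3(7) > 76.


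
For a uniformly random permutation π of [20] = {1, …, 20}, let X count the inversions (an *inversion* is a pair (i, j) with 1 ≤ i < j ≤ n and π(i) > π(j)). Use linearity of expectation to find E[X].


Write X = Σ X_I over the C(20, 2) = 190 pairs i < j, with X_I the indicator of one inversion.
There are 190 indicators.
For each fixed pair i < j, the values π(i) and π(j) are two distinct elements of {1, …, 20} in uniformly random order; by symmetry P[π(i) > π(j)] = 1/2.
By linearity: E[X] = 190 · (1/2) = C(20, 2) · (1/2) = 190/2 = 95 ≈ 95.0000.

E[X] = 95 = 95.0000.


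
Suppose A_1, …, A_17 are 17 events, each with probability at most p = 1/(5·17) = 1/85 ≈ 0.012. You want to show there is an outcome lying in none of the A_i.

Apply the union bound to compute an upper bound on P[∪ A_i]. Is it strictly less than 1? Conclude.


Union bound: P[∪_{i=1}^{17} A_i] ≤ Σ_i P[A_i] ≤ 17·p = 17·(1/85) = 1/5.
Numerically: 1/5 ≈ 0.200.
Is 1/5 < 1? YES.
Since P[∪ A_i] ≤ 1/5 < 1, the complement has P[∩ A_i^c] ≥ 1 − 1/5 = 4/5 > 0, so some outcome avoids every A_i.

17·p = 1/5 ≈ 0.200; existence CERTIFIED by the union bound.


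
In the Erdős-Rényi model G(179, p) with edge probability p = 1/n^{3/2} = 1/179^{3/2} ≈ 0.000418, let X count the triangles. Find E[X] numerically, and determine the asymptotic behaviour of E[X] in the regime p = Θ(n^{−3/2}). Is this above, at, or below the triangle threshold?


Number of potential triangles: C(179, 3) = 939929.
Each occurs with probability p³ ≈ (0.000418)³ ≈ 7.28050e-11.
By linearity: E[X] = C(179, 3)·p³ ≈ 939929 · 7.28050e-11 ≈ 0.000.
Since α = 3/2 > 1, p = c/n^{3/2} = o(1/n) is below the triangle threshold p ~ 1/n. Asymptotically E[X] ~ (c³/6)·n^{3(1−α)} = (1³/6)·n^{-1.5} → 0, so by Markov's inequality G has no triangles w.h.p.

E[X] ≈ 0.000; in regime p = Θ(1/n^{3/2}) E[X] tends to 0 (below the triangle threshold p ~ 1/n).


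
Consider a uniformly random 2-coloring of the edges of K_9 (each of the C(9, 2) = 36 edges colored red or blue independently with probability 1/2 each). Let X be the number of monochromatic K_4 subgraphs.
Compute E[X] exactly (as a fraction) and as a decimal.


Let X = Σ_S X_S over the C(9, 4) = 126 subsets S of size 4, where X_S = 1 if the K_4 on S is monochromatic.
For a fixed S, the K_4 on S has C(4, 2) = 6 edges. P[all 6 edges red] = (1/2)^6, and likewise for blue, so P[monochromatic] = 2·(1/2)^6 = 2^{1 − 6} = 1/32.
Summing: E[X] = C(9, 4) · 2^{1 − 6} = 126 · 1/32 = 63/16.
Numerically: E[X] ≈ 3.9375.

E[X] = C(9,4)·2^(1−C(4,2)) = 63/16 ≈ 3.9375.


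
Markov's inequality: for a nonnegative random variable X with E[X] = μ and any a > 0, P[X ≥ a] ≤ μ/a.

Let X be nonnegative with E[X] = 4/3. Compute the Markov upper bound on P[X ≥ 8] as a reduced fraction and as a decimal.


μ = E[X] = 4/3, a = 8.
Markov: P[X ≥ 8] ≤ μ/a = (4/3)/8 = 1/6.
Numerically: ≈ 0.167.
(Since a = 8 > μ = 1.333, the bound 1/6 is < 1 and informative.)

P[X ≥ 8] ≤ 1/6 ≈ 0.167.


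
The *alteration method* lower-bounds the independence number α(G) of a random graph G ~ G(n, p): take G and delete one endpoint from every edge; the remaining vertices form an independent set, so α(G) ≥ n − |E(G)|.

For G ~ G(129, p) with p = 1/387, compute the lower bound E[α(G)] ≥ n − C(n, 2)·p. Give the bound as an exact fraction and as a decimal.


E[|E(G)|] = C(129, 2)·p = 8256 · (1/387) = 64/3.
E[α(G)] ≥ n − E[|E(G)|] = 129 − 64/3 = 323/3.
Numerically: ≈ 107.667.
(This is only a lower bound; the true E[α(G)] may be larger.)

E[α(G)] ≥ 323/3 ≈ 107.667.


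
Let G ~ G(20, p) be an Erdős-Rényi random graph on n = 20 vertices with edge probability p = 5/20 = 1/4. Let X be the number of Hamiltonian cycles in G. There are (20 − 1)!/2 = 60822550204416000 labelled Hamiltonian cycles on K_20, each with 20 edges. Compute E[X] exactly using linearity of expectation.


K_20 has (20 − 1)!/2 = 60822550204416000 labelled Hamiltonian cycles.
For each such Hamiltonian cycle H, let X_H = 1 if all 20 edges of H are present in G. Then P[X_H = 1] = p^{20} = (1/4)^{20} = 1/1099511627776.
By linearity of expectation: E[X] = Σ_H E[X_H] = 60822550204416000 · p^{20} = 60822550204416000 · 1/1099511627776 = 1856156927625/33554432.
Numerically: E[X] ≈ 55317.8.

E[X] = 60822550204416000 · (1/4)^{20} = 1856156927625/33554432 ≈ 55317.8.


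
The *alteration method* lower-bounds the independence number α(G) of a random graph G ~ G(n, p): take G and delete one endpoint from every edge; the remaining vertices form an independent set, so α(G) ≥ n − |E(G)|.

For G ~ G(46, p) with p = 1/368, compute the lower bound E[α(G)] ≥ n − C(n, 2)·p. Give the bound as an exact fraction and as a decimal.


E[|E(G)|] = C(46, 2)·p = 1035 · (1/368) = 45/16.
E[α(G)] ≥ n − E[|E(G)|] = 46 − 45/16 = 691/16.
Numerically: ≈ 43.187500.
(This is only a lower bound; the true E[α(G)] may be larger.)

E[α(G)] ≥ 691/16 ≈ 43.187500.


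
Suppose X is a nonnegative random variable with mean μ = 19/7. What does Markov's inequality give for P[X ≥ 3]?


μ = E[X] = 19/7, a = 3.
Markov: P[X ≥ 3] ≤ μ/a = (19/7)/3 = 19/21.
Numerically: ≈ 0.904762.
(Since a = 3 > μ = 2.714286, the bound 19/21 is < 1 and informative.)

P[X ≥ 3] ≤ 19/21 ≈ 0.904762.
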